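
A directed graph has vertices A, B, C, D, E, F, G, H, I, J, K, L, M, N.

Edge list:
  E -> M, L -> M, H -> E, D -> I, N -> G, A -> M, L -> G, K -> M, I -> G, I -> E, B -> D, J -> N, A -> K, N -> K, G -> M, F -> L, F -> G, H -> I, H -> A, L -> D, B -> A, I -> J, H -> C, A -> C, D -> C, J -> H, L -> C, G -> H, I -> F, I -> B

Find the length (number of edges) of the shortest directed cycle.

For each vertex v, BFS finds the shortest path from v back to v.
The shortest such closed walk is I → J → H → I, length 3.

3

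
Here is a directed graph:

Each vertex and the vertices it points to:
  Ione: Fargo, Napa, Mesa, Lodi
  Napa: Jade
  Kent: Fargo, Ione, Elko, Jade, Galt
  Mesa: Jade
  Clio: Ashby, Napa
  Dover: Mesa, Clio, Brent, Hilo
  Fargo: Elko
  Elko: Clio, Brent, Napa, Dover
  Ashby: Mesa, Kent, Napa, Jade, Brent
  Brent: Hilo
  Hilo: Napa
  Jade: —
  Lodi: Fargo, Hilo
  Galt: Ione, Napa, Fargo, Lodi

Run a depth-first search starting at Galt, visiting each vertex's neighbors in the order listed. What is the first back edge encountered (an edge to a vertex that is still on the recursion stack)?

Kent→Fargo

DFS from Galt (visiting each vertex's neighbors in the order listed); mark gray on enter, black on exit:
Galt gray
  Ione gray
    Fargo gray
      Elko gray
        Clio gray
          Ashby gray
            Mesa gray
              Jade gray
              Jade black
            Mesa black
            Kent gray
              Kent→Fargo: Fargo is gray → back edge
First back edge: Kent → Fargo.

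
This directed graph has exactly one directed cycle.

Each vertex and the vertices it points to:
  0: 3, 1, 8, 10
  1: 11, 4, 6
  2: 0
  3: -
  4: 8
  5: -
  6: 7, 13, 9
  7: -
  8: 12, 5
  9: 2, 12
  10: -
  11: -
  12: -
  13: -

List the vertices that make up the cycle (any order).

DFS with gray/black marking from 9:
9 gray
  2 gray
    0 gray
      3 gray
      3 black
      1 gray
        11 gray
        11 black
        4 gray
          8 gray
            12 gray
            12 black
            5 gray
            5 black
          8 black
        4 black
        6 gray
          7 gray
          7 black
          13 gray
          13 black
          6→9: 9 is gray → back edge
Back edge closes the cycle 9 → 2 → 0 → 1 → 6 → 9; its vertices are {0, 1, 2, 6, 9}.

0, 1, 2, 6, 9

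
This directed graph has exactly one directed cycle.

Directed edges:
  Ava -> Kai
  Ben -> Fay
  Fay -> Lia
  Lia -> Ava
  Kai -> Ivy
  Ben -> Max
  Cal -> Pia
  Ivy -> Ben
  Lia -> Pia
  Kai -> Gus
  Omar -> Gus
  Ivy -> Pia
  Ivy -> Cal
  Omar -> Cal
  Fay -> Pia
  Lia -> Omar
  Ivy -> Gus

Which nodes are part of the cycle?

Ava, Ben, Fay, Ivy, Kai, Lia

DFS with gray/black marking from Ben:
Ben gray
  Max gray
  Max black
  Fay gray
    Lia gray
      Ava gray
        Kai gray
          Gus gray
          Gus black
          Ivy gray
            Ivy→Ben: Ben is gray → back edge
Back edge closes the cycle Ben → Fay → Lia → Ava → Kai → Ivy → Ben; its vertices are {Ava, Ben, Fay, Ivy, Kai, Lia}.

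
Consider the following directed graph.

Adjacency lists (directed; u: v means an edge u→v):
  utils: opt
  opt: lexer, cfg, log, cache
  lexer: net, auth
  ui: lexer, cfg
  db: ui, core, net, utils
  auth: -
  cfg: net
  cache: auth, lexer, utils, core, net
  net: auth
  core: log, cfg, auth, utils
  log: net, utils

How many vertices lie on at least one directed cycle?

5

A vertex is on a directed cycle iff it belongs to a strongly connected component of size ≥ 2 (or has a self-loop).
The vertices on cycles are {log, opt, core, cache, utils} — 5 in total.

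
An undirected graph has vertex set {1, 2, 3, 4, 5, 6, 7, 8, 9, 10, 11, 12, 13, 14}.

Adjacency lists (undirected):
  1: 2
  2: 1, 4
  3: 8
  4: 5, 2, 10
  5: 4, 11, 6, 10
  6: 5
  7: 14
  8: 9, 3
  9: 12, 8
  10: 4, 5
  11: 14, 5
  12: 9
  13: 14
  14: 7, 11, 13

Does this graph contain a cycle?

Yes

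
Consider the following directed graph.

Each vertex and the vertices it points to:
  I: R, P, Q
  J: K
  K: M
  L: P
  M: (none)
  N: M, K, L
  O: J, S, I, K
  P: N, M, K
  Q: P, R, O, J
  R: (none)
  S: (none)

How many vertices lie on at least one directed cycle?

6

A vertex is on a directed cycle iff it belongs to a strongly connected component of size ≥ 2 (or has a self-loop).
The vertices on cycles are {I, L, N, O, P, Q} — 6 in total.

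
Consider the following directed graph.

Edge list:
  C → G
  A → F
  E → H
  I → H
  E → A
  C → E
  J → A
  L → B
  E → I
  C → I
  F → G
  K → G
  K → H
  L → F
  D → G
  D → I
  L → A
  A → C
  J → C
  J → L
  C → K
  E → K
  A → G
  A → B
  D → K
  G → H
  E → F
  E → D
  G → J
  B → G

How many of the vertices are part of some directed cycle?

10

A vertex is on a directed cycle iff it belongs to a strongly connected component of size ≥ 2 (or has a self-loop).
The vertices on cycles are {A, B, C, D, E, F, G, J, K, L} — 10 in total.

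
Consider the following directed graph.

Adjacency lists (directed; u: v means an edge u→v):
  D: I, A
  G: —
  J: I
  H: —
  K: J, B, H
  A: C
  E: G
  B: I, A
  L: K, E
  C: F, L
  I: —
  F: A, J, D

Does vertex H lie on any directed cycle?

No

H lies on a cycle iff there is a path from H back to itself.
Exploring from H, it never reaches itself; equivalently, its strongly connected component is a singleton.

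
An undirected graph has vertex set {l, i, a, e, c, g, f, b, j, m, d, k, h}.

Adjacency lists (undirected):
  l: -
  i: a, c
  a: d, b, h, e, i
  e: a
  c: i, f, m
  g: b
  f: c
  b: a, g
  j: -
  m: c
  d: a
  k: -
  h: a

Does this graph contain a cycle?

No

DFS, tracking each vertex's parent; an edge to a visited non-parent vertex closes a cycle.
Start from c:
visit c (parent –)
  visit i (parent c)
    visit a (parent i)
      visit d (parent a)
        d–a: parent, skip
      visit b (parent a)
        b–a: parent, skip
        visit g (parent b)
          g–b: parent, skip
      visit h (parent a)
        h–a: parent, skip
      visit e (parent a)
        e–a: parent, skip
      a–i: parent, skip
    i–c: parent, skip
  visit f (parent c)
    f–c: parent, skip
  visit m (parent c)
    m–c: parent, skip
visit l (parent –)
visit j (parent –)
visit k (parent –)
No non-parent visited neighbor found — the graph is a forest.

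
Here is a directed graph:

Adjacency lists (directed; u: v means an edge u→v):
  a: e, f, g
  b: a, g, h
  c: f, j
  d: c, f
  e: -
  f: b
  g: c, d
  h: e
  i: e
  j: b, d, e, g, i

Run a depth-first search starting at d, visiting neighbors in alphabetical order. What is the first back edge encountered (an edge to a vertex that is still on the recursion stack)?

a->f

DFS from d (visiting neighbors in alphabetical order); mark gray on enter, black on exit:
d gray
  c gray
    f gray
      b gray
        a gray
          e gray
          e black
          a→f: f is gray → back edge
First back edge: a → f.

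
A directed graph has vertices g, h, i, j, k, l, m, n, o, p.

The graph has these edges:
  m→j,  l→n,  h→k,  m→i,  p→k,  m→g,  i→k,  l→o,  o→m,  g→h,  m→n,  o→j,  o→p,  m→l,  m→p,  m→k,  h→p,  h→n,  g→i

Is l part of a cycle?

Yes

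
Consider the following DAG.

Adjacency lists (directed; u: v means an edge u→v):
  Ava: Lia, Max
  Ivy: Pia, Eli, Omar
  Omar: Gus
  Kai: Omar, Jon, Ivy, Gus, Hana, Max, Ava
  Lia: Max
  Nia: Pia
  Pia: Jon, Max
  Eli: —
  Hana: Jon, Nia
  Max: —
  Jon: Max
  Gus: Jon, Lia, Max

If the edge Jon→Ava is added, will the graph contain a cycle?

No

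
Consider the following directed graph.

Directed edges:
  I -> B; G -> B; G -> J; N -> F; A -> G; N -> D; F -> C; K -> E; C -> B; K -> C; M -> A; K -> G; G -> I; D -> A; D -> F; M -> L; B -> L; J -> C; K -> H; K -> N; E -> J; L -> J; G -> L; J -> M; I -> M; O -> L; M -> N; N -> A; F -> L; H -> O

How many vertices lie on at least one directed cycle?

A vertex is on a directed cycle iff it belongs to a strongly connected component of size ≥ 2 (or has a self-loop).
The vertices on cycles are {A, B, C, D, F, G, I, J, L, M, N} — 11 in total.

11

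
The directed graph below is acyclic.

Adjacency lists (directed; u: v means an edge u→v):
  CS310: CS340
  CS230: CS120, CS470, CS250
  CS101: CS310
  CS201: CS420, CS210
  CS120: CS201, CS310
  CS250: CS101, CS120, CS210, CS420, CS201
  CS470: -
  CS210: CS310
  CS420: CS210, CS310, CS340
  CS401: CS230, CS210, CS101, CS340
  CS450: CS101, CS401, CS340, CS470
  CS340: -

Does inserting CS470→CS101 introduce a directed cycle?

No

Adding CS470→CS101 creates a cycle iff CS101 can already reach CS470.
Explore from CS101: no path reaches CS470. The graph stays acyclic.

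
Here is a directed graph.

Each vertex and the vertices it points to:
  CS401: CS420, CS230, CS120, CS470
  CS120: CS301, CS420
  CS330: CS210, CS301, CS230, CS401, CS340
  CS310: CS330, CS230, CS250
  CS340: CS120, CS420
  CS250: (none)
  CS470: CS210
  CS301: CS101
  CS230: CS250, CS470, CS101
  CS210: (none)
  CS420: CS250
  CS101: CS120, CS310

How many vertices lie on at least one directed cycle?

A vertex is on a directed cycle iff it belongs to a strongly connected component of size ≥ 2 (or has a self-loop).
The vertices on cycles are {CS101, CS120, CS230, CS301, CS310, CS330, CS340, CS401} — 8 in total.

8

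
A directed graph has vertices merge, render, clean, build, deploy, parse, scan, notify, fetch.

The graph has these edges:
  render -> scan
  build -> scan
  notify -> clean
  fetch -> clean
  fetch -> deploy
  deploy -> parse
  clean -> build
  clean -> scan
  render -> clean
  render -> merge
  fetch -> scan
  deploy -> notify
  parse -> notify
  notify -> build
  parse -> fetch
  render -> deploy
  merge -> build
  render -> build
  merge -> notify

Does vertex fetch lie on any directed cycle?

Yes

fetch is on a cycle iff fetch can reach itself via ≥1 edge.
fetch → deploy → parse → fetch — yes.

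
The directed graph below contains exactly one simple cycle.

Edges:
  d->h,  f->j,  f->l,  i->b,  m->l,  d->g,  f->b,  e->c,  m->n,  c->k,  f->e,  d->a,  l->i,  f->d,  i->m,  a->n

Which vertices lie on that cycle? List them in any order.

DFS with gray/black marking from l:
l gray
  i gray
    b gray
    b black
    m gray
      n gray
      n black
      m→l: l is gray → back edge
Back edge closes the cycle l → i → m → l; its vertices are {i, l, m}.

i, l, m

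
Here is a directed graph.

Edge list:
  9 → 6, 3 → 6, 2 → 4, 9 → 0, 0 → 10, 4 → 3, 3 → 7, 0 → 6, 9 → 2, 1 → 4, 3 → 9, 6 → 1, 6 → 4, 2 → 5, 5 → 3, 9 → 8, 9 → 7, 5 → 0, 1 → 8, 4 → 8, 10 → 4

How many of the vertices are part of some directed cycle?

9

A vertex is on a directed cycle iff it belongs to a strongly connected component of size ≥ 2 (or has a self-loop).
The vertices on cycles are {0, 1, 2, 3, 4, 5, 6, 9, 10} — 9 in total.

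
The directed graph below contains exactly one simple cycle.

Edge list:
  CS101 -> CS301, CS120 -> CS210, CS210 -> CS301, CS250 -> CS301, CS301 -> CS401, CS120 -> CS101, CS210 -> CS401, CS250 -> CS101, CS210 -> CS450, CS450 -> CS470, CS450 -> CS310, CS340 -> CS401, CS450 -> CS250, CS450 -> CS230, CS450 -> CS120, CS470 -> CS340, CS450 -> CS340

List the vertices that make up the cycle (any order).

DFS with gray/black marking from CS450:
CS450 gray
  CS310 gray
  CS310 black
  CS120 gray
    CS101 gray
      CS301 gray
        CS401 gray
        CS401 black
      CS301 black
    CS101 black
    CS210 gray
      CS210→CS301: CS301 black — skip
      CS210→CS401: CS401 black — skip
      CS210→CS450: CS450 is gray → back edge
Back edge closes the cycle CS450 → CS120 → CS210 → CS450; its vertices are {CS120, CS210, CS450}.

CS120, CS210, CS450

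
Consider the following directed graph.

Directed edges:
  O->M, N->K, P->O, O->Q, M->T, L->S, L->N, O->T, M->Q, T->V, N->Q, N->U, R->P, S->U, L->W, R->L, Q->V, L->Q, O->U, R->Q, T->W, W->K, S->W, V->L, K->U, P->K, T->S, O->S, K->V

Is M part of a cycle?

M lies on a cycle iff there is a path from M back to itself.
Exploring from M, it never reaches itself; equivalently, its strongly connected component is a singleton.

No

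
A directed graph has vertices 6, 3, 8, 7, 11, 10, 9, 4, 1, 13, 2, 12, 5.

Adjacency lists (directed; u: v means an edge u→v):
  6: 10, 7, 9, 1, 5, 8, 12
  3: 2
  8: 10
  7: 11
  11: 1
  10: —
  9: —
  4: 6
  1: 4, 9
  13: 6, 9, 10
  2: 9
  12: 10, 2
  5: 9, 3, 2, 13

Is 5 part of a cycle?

Yes

5 is on a cycle iff 5 can reach itself via ≥1 edge.
5 → 13 → 6 → 5 — yes.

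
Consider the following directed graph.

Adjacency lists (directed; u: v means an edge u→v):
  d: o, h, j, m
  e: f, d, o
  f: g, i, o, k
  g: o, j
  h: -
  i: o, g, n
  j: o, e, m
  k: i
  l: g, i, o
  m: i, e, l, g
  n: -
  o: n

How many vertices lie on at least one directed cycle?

9

A vertex is on a directed cycle iff it belongs to a strongly connected component of size ≥ 2 (or has a self-loop).
The vertices on cycles are {d, e, f, g, i, j, k, l, m} — 9 in total.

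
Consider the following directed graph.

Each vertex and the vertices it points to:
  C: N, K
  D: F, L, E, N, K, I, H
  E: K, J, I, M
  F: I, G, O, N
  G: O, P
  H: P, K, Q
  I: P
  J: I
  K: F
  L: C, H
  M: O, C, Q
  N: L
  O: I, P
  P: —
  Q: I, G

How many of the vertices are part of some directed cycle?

6

A vertex is on a directed cycle iff it belongs to a strongly connected component of size ≥ 2 (or has a self-loop).
The vertices on cycles are {C, F, H, K, L, N} — 6 in total.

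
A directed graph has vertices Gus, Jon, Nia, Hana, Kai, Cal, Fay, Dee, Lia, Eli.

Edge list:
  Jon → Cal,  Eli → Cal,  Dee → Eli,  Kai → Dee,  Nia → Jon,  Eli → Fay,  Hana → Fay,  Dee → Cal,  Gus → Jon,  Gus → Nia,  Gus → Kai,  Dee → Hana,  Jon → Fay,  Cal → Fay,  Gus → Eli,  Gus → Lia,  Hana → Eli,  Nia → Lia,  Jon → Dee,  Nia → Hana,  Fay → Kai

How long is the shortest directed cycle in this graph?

For each vertex v, BFS finds the shortest path from v back to v.
The shortest such closed walk is Kai → Dee → Cal → Fay → Kai, length 4.

4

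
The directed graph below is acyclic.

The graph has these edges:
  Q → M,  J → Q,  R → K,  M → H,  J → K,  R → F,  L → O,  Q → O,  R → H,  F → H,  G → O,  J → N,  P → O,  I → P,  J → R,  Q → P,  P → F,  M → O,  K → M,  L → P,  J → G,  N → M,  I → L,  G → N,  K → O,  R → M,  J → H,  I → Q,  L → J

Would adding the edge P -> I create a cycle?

Adding P→I creates a cycle iff I can already reach P.
Path from I: I → P.
So I → … → P → I is a cycle.

Yes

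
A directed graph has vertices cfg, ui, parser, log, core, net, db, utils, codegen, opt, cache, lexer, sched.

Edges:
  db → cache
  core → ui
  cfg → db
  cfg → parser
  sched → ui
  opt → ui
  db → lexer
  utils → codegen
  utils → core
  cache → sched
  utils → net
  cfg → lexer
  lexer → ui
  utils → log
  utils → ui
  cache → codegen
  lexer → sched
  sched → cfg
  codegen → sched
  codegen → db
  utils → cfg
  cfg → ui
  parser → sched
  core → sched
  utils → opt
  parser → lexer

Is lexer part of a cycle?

lexer is on a cycle iff lexer can reach itself via ≥1 edge.
lexer → sched → cfg → lexer — yes.

Yes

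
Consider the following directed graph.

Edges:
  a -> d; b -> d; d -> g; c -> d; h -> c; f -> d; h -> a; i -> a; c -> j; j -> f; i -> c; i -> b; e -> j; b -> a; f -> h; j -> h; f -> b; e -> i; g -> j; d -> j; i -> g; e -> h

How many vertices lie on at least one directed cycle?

A vertex is on a directed cycle iff it belongs to a strongly connected component of size ≥ 2 (or has a self-loop).
The vertices on cycles are {a, b, c, d, f, g, h, j} — 8 in total.

8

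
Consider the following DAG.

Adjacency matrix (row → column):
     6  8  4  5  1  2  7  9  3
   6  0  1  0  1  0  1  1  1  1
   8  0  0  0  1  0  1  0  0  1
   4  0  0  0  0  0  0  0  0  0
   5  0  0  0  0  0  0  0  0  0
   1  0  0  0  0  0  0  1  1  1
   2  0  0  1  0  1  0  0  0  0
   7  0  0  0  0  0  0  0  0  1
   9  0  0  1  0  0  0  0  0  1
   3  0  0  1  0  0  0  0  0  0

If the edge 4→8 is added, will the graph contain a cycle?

Yes

Adding 4→8 creates a cycle iff 8 can already reach 4.
Path from 8: 8 → 2 → 4.
So 8 → … → 4 → 8 is a cycle.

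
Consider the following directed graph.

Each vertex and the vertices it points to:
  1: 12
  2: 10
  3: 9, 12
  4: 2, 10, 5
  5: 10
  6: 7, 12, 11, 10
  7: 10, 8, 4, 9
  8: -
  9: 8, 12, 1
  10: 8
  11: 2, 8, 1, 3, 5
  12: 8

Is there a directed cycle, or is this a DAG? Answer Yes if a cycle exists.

No

DFS with white/gray/black marking, starting from 6:
6 gray
  7 gray
    10 gray
      8 gray
      8 black
    10 black
    7→8: 8 black — skip
    4 gray
      2 gray
        2→10: 10 black — skip
      2 black
      4→10: 10 black — skip
      5 gray
        5→10: 10 black — skip
      5 black
    4 black
    9 gray
      9→8: 8 black — skip
      12 gray
        12→8: 8 black — skip
      12 black
      1 gray
        1→12: 12 black — skip
      1 black
    9 black
  7 black
  6→12: 12 black — skip
  11 gray
    11→2: 2 black — skip
    11→8: 8 black — skip
    11→1: 1 black — skip
    3 gray
      3→9: 9 black — skip
      3→12: 12 black — skip
    3 black
    11→5: 5 black — skip
  11 black
  6→10: 10 black — skip
6 black
Every edge goes to a white or black vertex — no back edge, so the graph is acyclic.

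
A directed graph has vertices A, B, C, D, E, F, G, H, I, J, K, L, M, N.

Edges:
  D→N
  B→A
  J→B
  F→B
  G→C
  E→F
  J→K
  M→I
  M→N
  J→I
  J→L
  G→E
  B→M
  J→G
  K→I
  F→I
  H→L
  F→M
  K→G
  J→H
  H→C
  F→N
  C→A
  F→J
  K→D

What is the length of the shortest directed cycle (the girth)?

4

For each vertex v, BFS finds the shortest path from v back to v.
The shortest such closed walk is G → E → F → J → G, length 4.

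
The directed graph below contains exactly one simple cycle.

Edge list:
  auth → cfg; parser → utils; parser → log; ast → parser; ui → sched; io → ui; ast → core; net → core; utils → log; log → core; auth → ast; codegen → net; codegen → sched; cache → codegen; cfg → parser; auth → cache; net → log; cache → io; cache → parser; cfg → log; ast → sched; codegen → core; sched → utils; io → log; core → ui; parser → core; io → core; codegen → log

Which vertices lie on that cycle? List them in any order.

DFS with gray/black marking from utils:
utils gray
  log gray
    core gray
      ui gray
        sched gray
          sched→utils: utils is gray → back edge
Back edge closes the cycle utils → log → core → ui → sched → utils; its vertices are {ui, log, core, sched, utils}.

ui, log, core, sched, utils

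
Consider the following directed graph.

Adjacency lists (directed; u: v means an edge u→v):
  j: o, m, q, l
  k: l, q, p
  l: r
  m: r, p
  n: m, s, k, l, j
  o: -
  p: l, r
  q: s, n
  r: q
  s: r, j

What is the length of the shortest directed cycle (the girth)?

3

For each vertex v, BFS finds the shortest path from v back to v.
The shortest such closed walk is j → q → n → j, length 3.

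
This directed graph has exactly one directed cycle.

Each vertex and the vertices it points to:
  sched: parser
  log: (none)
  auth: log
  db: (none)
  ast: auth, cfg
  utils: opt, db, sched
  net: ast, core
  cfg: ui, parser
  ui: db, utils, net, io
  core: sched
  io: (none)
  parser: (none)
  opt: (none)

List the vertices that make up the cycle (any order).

ui, ast, cfg, net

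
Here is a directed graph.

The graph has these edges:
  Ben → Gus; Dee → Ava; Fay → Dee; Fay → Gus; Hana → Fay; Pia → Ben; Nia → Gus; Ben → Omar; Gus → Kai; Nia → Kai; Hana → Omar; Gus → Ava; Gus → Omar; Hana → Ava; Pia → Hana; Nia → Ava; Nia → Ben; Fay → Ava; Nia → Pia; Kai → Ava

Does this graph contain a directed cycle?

No

DFS with white/gray/black marking, starting from Pia:
Pia gray
  Ben gray
    Gus gray
      Omar gray
      Omar black
      Kai gray
        Ava gray
        Ava black
      Kai black
      Gus→Ava: Ava black — skip
    Gus black
    Ben→Omar: Omar black — skip
  Ben black
  Hana gray
    Hana→Omar: Omar black — skip
    Hana→Ava: Ava black — skip
    Fay gray
      Dee gray
        Dee→Ava: Ava black — skip
      Dee black
      Fay→Ava: Ava black — skip
      Fay→Gus: Gus black — skip
    Fay black
  Hana black
Pia black
Nia gray
  Nia→Ava: Ava black — skip
  Nia→Kai: Kai black — skip
  Nia→Pia: Pia black — skip
  Nia→Gus: Gus black — skip
  Nia→Ben: Ben black — skip
Nia black
Every edge goes to a white or black vertex — no back edge, so the graph is acyclic.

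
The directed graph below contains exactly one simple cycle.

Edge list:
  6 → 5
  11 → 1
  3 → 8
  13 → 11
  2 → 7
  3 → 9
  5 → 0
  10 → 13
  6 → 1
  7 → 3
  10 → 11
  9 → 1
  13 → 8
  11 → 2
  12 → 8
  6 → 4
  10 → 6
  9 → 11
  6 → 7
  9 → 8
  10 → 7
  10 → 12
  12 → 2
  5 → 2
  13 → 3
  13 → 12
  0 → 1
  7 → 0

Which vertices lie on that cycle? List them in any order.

DFS with gray/black marking from 7:
7 gray
  0 gray
    1 gray
    1 black
  0 black
  3 gray
    8 gray
    8 black
    9 gray
      9→8: 8 black — skip
      11 gray
        2 gray
          2→7: 7 is gray → back edge
Back edge closes the cycle 7 → 3 → 9 → 11 → 2 → 7; its vertices are {2, 3, 7, 9, 11}.

2, 3, 7, 9, 11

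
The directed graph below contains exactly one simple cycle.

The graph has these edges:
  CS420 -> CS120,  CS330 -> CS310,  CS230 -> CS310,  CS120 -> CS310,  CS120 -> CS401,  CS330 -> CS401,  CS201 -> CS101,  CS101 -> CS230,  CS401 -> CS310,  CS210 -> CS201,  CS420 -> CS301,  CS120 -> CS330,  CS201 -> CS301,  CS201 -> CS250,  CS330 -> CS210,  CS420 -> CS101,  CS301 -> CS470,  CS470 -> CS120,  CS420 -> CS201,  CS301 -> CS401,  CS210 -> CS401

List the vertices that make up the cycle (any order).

DFS with gray/black marking from CS201:
CS201 gray
  CS101 gray
    CS230 gray
      CS310 gray
      CS310 black
    CS230 black
  CS101 black
  CS301 gray
    CS470 gray
      CS120 gray
        CS401 gray
          CS401→CS310: CS310 black — skip
        CS401 black
        CS120→CS310: CS310 black — skip
        CS330 gray
          CS210 gray
            CS210→CS201: CS201 is gray → back edge
Back edge closes the cycle CS201 → CS301 → CS470 → CS120 → CS330 → CS210 → CS201; its vertices are {CS120, CS201, CS210, CS301, CS330, CS470}.

CS120, CS201, CS210, CS301, CS330, CS470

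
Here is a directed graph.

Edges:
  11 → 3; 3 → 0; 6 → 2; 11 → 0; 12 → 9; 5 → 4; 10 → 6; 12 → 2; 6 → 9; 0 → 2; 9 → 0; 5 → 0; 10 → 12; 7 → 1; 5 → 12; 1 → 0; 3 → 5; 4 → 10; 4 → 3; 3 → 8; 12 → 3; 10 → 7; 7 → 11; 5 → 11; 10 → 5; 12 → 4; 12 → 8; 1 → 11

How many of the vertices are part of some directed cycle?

8

A vertex is on a directed cycle iff it belongs to a strongly connected component of size ≥ 2 (or has a self-loop).
The vertices on cycles are {1, 3, 4, 5, 7, 10, 11, 12} — 8 in total.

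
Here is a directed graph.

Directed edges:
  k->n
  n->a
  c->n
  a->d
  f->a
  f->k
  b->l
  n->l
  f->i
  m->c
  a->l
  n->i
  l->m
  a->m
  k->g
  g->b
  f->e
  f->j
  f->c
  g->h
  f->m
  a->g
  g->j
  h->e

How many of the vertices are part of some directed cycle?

7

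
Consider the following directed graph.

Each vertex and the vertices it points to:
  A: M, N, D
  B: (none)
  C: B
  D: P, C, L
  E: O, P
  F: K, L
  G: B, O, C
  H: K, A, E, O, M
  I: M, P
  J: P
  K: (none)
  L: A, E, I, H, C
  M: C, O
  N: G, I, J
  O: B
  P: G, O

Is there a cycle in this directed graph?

DFS with white/gray/black marking, starting from H:
H gray
  K gray
  K black
  A gray
    M gray
      C gray
        B gray
        B black
      C black
      O gray
        O→B: B black — skip
      O black
    M black
    N gray
      G gray
        G→B: B black — skip
        G→O: O black — skip
        G→C: C black — skip
      G black
      I gray
        I→M: M black — skip
        P gray
          P→G: G black — skip
          P→O: O black — skip
        P black
      I black
      J gray
        J→P: P black — skip
      J black
    N black
    D gray
      D→P: P black — skip
      D→C: C black — skip
      L gray
        L→A: A is gray → back edge
Back edge found, so a cycle exists: A → D → L → A.

Yes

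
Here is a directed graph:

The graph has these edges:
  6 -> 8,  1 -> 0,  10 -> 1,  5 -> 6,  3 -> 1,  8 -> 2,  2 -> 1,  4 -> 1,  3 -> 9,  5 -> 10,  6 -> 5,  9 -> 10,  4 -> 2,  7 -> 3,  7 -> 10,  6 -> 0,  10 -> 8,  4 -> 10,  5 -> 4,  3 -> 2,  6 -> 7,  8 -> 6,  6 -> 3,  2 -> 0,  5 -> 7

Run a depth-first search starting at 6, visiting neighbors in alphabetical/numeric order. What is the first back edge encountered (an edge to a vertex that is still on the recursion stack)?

8->6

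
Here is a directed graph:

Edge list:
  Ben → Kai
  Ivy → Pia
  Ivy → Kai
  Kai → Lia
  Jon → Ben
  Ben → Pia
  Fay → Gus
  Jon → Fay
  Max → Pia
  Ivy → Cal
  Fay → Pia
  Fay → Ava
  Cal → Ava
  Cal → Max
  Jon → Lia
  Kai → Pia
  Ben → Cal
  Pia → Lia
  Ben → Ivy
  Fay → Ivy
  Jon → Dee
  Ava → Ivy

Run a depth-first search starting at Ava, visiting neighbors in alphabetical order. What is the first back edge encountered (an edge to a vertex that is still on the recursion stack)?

Cal->Ava

DFS from Ava (visiting neighbors in alphabetical order); mark gray on enter, black on exit:
Ava gray
  Ivy gray
    Cal gray
      Cal→Ava: Ava is gray → back edge
First back edge: Cal → Ava.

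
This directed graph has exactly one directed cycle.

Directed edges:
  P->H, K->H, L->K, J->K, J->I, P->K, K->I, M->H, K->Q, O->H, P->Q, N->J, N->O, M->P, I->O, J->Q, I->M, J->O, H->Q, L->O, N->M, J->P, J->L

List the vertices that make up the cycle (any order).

I, K, M, P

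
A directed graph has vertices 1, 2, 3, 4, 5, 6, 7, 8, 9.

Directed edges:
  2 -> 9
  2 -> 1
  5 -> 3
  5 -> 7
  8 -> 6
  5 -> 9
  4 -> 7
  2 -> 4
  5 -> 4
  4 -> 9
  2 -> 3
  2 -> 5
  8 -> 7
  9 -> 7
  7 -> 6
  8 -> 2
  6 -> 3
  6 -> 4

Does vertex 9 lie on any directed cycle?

9 is on a cycle iff 9 can reach itself via ≥1 edge.
9 → 7 → 6 → 4 → 9 — yes.

Yes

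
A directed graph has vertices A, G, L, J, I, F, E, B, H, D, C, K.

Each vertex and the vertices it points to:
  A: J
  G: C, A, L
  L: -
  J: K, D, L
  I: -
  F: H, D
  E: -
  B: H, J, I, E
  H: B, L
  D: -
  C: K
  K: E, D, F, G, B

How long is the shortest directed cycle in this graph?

For each vertex v, BFS finds the shortest path from v back to v.
The shortest such closed walk is B → H → B, length 2.

2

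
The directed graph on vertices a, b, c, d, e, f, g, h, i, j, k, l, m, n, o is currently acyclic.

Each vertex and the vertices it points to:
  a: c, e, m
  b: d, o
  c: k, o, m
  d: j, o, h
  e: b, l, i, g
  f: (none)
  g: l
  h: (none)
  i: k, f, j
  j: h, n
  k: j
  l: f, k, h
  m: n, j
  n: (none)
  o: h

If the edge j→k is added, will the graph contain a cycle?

Yes

Adding j→k creates a cycle iff k can already reach j.
Path from k: k → j.
So k → … → j → k is a cycle.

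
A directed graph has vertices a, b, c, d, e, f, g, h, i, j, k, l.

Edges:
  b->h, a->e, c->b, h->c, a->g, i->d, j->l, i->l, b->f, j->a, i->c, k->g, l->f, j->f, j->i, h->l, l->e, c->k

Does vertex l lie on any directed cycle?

No

l lies on a cycle iff there is a path from l back to itself.
Exploring from l, it never reaches itself; equivalently, its strongly connected component is a singleton.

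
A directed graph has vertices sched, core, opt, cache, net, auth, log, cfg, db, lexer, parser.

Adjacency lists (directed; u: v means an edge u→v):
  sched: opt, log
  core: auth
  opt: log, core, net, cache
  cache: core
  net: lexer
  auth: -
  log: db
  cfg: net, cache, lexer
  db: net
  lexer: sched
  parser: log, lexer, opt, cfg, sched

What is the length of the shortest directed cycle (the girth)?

For each vertex v, BFS finds the shortest path from v back to v.
The shortest such closed walk is sched → opt → net → lexer → sched, length 4.

4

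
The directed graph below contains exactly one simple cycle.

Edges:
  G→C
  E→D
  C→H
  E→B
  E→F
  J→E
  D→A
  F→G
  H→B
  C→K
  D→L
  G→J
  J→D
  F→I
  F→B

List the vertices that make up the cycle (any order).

E, F, G, J

DFS with gray/black marking from G:
G gray
  C gray
    H gray
      B gray
      B black
    H black
    K gray
    K black
  C black
  J gray
    D gray
      A gray
      A black
      L gray
      L black
    D black
    E gray
      F gray
        F→B: B black — skip
        F→G: G is gray → back edge
Back edge closes the cycle G → J → E → F → G; its vertices are {E, F, G, J}.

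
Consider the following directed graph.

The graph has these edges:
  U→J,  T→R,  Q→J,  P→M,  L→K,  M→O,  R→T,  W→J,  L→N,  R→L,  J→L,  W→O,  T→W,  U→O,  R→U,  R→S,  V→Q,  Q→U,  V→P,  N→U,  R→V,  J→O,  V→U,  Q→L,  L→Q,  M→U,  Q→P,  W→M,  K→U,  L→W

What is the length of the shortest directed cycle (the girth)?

For each vertex v, BFS finds the shortest path from v back to v.
The shortest such closed walk is R → T → R, length 2.

2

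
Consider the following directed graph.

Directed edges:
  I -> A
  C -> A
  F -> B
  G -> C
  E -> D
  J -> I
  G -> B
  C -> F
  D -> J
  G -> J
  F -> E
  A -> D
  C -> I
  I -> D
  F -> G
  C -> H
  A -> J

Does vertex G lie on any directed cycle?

G is on a cycle iff G can reach itself via ≥1 edge.
G → C → F → G — yes.

Yes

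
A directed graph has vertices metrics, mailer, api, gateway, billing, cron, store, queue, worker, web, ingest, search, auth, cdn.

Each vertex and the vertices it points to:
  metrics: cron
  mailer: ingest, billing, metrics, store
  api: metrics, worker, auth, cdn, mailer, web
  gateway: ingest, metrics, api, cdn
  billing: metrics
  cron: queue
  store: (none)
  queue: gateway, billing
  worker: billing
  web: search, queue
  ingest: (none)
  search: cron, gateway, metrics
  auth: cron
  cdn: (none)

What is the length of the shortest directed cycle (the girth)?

4

For each vertex v, BFS finds the shortest path from v back to v.
The shortest such closed walk is api → web → search → gateway → api, length 4.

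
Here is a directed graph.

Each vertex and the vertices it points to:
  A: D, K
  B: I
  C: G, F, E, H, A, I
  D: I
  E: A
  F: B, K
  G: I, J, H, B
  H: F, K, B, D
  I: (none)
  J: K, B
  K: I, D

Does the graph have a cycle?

No

DFS with white/gray/black marking, starting from B:
B gray
  I gray
  I black
B black
A gray
  D gray
    D→I: I black — skip
  D black
  K gray
    K→I: I black — skip
    K→D: D black — skip
  K black
A black
C gray
  G gray
    G→I: I black — skip
    J gray
      J→K: K black — skip
      J→B: B black — skip
    J black
    H gray
      F gray
        F→B: B black — skip
        F→K: K black — skip
      F black
      H→K: K black — skip
      H→B: B black — skip
      H→D: D black — skip
    H black
    G→B: B black — skip
  G black
  C→F: F black — skip
  E gray
    E→A: A black — skip
  E black
  C→H: H black — skip
  C→A: A black — skip
  C→I: I black — skip
C black
Every edge goes to a white or black vertex — no back edge, so the graph is acyclic.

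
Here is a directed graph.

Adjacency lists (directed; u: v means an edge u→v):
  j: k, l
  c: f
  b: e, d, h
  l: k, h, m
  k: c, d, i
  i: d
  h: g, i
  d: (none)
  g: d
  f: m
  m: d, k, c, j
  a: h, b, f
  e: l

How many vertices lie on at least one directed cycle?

6

A vertex is on a directed cycle iff it belongs to a strongly connected component of size ≥ 2 (or has a self-loop).
The vertices on cycles are {c, f, j, k, l, m} — 6 in total.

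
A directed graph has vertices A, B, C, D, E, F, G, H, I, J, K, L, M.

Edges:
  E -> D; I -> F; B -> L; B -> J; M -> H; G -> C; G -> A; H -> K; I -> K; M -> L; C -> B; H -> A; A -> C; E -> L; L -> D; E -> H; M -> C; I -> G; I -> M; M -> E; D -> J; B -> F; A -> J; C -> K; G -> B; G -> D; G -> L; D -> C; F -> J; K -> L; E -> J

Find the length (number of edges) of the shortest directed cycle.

For each vertex v, BFS finds the shortest path from v back to v.
The shortest such closed walk is B → L → D → C → B, length 4.

4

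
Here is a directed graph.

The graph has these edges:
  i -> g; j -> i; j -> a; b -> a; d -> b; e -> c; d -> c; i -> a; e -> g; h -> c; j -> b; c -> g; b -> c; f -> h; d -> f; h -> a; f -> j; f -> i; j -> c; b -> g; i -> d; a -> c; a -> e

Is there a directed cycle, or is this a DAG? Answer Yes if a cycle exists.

Yes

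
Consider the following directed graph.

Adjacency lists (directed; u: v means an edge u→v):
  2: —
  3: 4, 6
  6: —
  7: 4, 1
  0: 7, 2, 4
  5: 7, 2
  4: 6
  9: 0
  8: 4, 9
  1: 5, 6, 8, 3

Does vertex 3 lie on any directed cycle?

3 lies on a cycle iff there is a path from 3 back to itself.
Exploring from 3, it never reaches itself; equivalently, its strongly connected component is a singleton.

No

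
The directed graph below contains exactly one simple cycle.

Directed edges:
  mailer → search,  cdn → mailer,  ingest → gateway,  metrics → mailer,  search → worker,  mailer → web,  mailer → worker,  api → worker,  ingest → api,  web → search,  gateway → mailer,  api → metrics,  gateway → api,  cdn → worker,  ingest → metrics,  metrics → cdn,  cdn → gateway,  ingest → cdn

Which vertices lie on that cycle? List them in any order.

api, cdn, gateway, metrics

DFS with gray/black marking from api:
api gray
  worker gray
  worker black
  metrics gray
    mailer gray
      search gray
        search→worker: worker black — skip
      search black
      web gray
        web→search: search black — skip
      web black
      mailer→worker: worker black — skip
    mailer black
    cdn gray
      cdn→mailer: mailer black — skip
      cdn→worker: worker black — skip
      gateway gray
        gateway→api: api is gray → back edge
Back edge closes the cycle api → metrics → cdn → gateway → api; its vertices are {api, cdn, gateway, metrics}.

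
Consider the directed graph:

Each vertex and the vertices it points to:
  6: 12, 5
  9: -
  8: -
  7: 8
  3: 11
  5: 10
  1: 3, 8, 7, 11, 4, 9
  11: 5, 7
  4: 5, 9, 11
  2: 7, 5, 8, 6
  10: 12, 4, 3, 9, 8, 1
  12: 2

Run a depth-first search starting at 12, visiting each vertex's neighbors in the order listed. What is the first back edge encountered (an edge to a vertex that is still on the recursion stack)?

10->12

DFS from 12 (visiting each vertex's neighbors in the order listed); mark gray on enter, black on exit:
12 gray
  2 gray
    7 gray
      8 gray
      8 black
    7 black
    5 gray
      10 gray
        10→12: 12 is gray → back edge
First back edge: 10 → 12.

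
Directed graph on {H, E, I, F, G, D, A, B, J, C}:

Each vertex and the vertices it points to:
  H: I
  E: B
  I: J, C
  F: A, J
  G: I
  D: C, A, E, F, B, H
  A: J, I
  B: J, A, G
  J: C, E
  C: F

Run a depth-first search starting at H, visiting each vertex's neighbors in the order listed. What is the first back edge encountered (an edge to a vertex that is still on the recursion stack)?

A→J

DFS from H (visiting each vertex's neighbors in the order listed); mark gray on enter, black on exit:
H gray
  I gray
    J gray
      C gray
        F gray
          A gray
            A→J: J is gray → back edge
First back edge: A → J.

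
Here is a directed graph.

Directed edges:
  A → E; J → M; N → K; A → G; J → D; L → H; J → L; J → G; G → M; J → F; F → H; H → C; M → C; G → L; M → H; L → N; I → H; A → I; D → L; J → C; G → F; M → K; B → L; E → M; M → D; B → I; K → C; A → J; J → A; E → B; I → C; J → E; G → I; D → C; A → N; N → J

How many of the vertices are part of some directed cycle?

9

A vertex is on a directed cycle iff it belongs to a strongly connected component of size ≥ 2 (or has a self-loop).
The vertices on cycles are {A, B, D, E, G, J, L, M, N} — 9 in total.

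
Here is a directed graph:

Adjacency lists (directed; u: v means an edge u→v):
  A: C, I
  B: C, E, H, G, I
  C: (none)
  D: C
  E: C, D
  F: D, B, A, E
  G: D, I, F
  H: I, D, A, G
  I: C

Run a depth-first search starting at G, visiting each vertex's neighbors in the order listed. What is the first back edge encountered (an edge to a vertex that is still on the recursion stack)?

DFS from G (visiting each vertex's neighbors in the order listed); mark gray on enter, black on exit:
G gray
  D gray
    C gray
    C black
  D black
  I gray
    I→C: C black — skip
  I black
  F gray
    F→D: D black — skip
    B gray
      B→C: C black — skip
      E gray
        E→C: C black — skip
        E→D: D black — skip
      E black
      H gray
        H→I: I black — skip
        H→D: D black — skip
        A gray
          A→C: C black — skip
          A→I: I black — skip
        A black
        H→G: G is gray → back edge
First back edge: H → G.

H->G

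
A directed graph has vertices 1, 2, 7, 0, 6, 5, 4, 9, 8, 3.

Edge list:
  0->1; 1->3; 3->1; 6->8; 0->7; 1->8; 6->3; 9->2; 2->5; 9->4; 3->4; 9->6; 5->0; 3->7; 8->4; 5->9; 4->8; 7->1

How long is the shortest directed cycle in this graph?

For each vertex v, BFS finds the shortest path from v back to v.
The shortest such closed walk is 3 → 1 → 3, length 2.

2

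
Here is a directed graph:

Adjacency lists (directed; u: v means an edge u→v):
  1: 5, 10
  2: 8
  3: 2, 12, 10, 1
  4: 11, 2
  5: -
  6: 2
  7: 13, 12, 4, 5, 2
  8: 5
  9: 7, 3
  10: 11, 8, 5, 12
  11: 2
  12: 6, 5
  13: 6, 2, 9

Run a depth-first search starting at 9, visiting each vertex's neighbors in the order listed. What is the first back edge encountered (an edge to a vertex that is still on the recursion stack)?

DFS from 9 (visiting each vertex's neighbors in the order listed); mark gray on enter, black on exit:
9 gray
  7 gray
    13 gray
      6 gray
        2 gray
          8 gray
            5 gray
            5 black
          8 black
        2 black
      6 black
      13→2: 2 black — skip
      13→9: 9 is gray → back edge
First back edge: 13 → 9.

13->9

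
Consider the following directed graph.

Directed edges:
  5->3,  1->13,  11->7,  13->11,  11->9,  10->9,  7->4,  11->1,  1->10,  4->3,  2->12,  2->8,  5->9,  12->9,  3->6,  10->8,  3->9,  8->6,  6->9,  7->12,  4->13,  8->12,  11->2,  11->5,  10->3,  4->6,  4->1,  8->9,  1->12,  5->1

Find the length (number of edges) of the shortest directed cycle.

For each vertex v, BFS finds the shortest path from v back to v.
The shortest such closed walk is 11 → 1 → 13 → 11, length 3.

3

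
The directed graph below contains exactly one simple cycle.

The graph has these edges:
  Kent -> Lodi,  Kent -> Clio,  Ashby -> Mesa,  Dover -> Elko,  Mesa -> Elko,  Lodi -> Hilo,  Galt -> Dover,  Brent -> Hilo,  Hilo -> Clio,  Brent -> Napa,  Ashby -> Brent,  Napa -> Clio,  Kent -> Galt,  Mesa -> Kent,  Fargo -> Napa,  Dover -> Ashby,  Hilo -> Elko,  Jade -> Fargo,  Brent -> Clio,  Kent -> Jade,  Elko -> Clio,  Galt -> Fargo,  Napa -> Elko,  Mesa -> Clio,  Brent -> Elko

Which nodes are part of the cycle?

Galt, Kent, Mesa, Ashby, Dover

DFS with gray/black marking from Kent:
Kent gray
  Jade gray
    Fargo gray
      Napa gray
        Clio gray
        Clio black
        Elko gray
          Elko→Clio: Clio black — skip
        Elko black
      Napa black
    Fargo black
  Jade black
  Galt gray
    Dover gray
      Dover→Elko: Elko black — skip
      Ashby gray
        Mesa gray
          Mesa→Kent: Kent is gray → back edge
Back edge closes the cycle Kent → Galt → Dover → Ashby → Mesa → Kent; its vertices are {Galt, Kent, Mesa, Ashby, Dover}.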